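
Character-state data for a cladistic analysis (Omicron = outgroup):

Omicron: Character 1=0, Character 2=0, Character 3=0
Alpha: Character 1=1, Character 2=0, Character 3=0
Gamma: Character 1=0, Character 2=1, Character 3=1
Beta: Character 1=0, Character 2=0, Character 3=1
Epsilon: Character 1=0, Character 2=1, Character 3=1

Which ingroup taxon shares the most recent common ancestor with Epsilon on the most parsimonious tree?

Gamma

The outgroup has state '0' for every character, so '1' is the derived state throughout.
Character 1: derived state '1' in Alpha only — an autapomorphy, so it tells us nothing about relationships among taxa.
Only Epsilon and Gamma show the derived state '1' for Character 2, supporting them as a clade.
Character 3: derived state '1' in Beta, Epsilon, and Gamma only — synapomorphy for {Beta, Epsilon, Gamma}.
Most parsimonious ingroup topology: (Alpha,((Gamma,Epsilon),Beta)).
Epsilon and Gamma form a cherry on this tree, so they are sister taxa.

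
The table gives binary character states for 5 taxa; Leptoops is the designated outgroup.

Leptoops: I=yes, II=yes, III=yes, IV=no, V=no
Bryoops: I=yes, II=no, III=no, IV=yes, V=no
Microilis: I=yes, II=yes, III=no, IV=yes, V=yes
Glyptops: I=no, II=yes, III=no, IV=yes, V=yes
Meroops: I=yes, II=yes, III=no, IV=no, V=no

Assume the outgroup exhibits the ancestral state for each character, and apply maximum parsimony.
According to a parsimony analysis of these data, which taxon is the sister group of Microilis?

Glyptops

Character polarity is set by the outgroup: the derived state is whichever differs from the outgroup's state, so for I, II, III the derived state is 'no', and for the remaining characters it is 'yes'.
I (derived state 'no') is unique to Glyptops (autapomorphy; uninformative for grouping).
II (derived state 'no') is unique to Bryoops (autapomorphy; uninformative for grouping).
All ingroup taxa share the derived state 'no' for III; it defines the ingroup but does not resolve relationships within it.
Only Bryoops, Glyptops, and Microilis show the derived state 'yes' for IV, supporting them as a clade.
Only Glyptops and Microilis show the derived state 'yes' for V, supporting them as a clade.
Most parsimonious ingroup topology: ((Bryoops,(Microilis,Glyptops)),Meroops).
Microilis and Glyptops form a cherry on this tree, so they are sister taxa.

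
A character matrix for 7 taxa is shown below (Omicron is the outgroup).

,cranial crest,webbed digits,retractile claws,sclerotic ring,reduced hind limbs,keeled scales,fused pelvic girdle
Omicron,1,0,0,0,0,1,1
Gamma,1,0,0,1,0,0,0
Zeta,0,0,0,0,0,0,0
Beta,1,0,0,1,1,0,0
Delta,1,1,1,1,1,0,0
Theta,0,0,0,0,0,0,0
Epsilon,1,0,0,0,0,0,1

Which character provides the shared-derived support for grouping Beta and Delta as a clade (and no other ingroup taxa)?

Character polarity is set by the outgroup: the derived state is whichever differs from the outgroup's state, so for cranial crest, keeled scales, fused pelvic girdle the derived state is '0', and for the remaining characters it is '1'.
cranial crest (derived state '0') is shared by Theta and Zeta — a synapomorphy uniting that clade.
webbed digits (derived state '1') is unique to Delta (autapomorphy; uninformative for grouping).
retractile claws (derived state '1') is unique to Delta (autapomorphy; uninformative for grouping).
sclerotic ring: derived state '1' in Beta, Delta, and Gamma only — synapomorphy for {Beta, Delta, Gamma}.
reduced hind limbs (derived state '1') is shared by Beta and Delta — a synapomorphy uniting that clade.
keeled scales (derived state '0') is shared by all ingroup taxa — unites the whole ingroup.
Only Beta, Delta, Gamma, Theta, and Zeta show the derived state '0' for fused pelvic girdle, supporting them as a clade.
Most parsimonious ingroup topology: (((Gamma,(Beta,Delta)),(Zeta,Theta)),Epsilon).
The clade {Beta, Delta} is supported by reduced hind limbs: its derived state '1' occurs in exactly those taxa and in no other taxon (including the outgroup).

reduced hind limbs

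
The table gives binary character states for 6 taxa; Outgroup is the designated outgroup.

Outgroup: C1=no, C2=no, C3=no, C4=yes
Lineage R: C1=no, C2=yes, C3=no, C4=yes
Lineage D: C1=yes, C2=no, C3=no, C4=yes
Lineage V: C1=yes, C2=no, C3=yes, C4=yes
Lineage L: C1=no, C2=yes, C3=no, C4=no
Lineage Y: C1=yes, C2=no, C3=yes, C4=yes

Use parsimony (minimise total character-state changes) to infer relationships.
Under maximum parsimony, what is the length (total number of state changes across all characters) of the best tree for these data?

4

Character polarity is set by the outgroup: the derived state is whichever differs from the outgroup's state, so for C4 the derived state is 'no', and for the remaining characters it is 'yes'.
C1 (derived state 'yes') is shared by Lineage D, Lineage V, and Lineage Y — a synapomorphy uniting that clade.
C2 (derived state 'yes') is shared by Lineage L and Lineage R — a synapomorphy uniting that clade.
C3 (derived state 'yes') is shared by Lineage V and Lineage Y — a synapomorphy uniting that clade.
C4: derived state 'no' in Lineage L only — an autapomorphy, so it tells us nothing about relationships among taxa.
Most parsimonious ingroup topology: ((Lineage R,Lineage L),(Lineage D,(Lineage V,Lineage Y))).
Changes per character on this tree: C1: 1; C2: 1; C3: 1; C4: 1.
Total = 4.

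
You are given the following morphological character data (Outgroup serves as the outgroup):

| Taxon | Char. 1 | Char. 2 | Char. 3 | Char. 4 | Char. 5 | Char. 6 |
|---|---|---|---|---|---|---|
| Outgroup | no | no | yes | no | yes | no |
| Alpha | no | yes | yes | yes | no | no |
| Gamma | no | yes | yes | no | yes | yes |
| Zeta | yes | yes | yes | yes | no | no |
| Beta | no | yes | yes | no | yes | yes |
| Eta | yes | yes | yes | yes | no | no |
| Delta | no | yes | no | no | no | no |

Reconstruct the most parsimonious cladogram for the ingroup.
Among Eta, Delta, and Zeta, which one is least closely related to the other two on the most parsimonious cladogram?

Character polarity is set by the outgroup: the derived state is whichever differs from the outgroup's state, so for Char. 3, Char. 5 the derived state is 'no', and for the remaining characters it is 'yes'.
Char. 1 (derived state 'yes') is shared by Eta and Zeta — a synapomorphy uniting that clade.
Char. 2 (derived state 'yes') is shared by all ingroup taxa — unites the whole ingroup.
Char. 3 (derived state 'no') is unique to Delta (autapomorphy; uninformative for grouping).
Only Alpha, Eta, and Zeta show the derived state 'yes' for Char. 4, supporting them as a clade.
Char. 5: derived state 'no' in Alpha, Delta, Eta, and Zeta only — synapomorphy for {Alpha, Delta, Eta, Zeta}.
Char. 6 (derived state 'yes') is shared by Beta and Gamma — a synapomorphy uniting that clade.
Most parsimonious ingroup topology: (((Alpha,(Zeta,Eta)),Delta),(Gamma,Beta)).
Eta and Zeta share a more recent common ancestor with each other than either does with Delta, so Delta is the least closely related of the three.

Delta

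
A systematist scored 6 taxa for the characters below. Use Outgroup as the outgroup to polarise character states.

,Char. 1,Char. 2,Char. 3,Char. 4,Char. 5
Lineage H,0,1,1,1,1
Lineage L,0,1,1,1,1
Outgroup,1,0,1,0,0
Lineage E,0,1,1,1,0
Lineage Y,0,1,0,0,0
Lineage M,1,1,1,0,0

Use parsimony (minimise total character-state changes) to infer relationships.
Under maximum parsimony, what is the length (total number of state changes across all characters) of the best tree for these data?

5

Character polarity is set by the outgroup: the derived state is whichever differs from the outgroup's state, so for Char. 1, Char. 3 the derived state is '0', and for the remaining characters it is '1'.
Only Lineage E, Lineage H, Lineage L, and Lineage Y show the derived state '0' for Char. 1, supporting them as a clade.
Char. 2 (derived state '1') is shared by all ingroup taxa — unites the whole ingroup.
Char. 3: derived state '0' in Lineage Y only — an autapomorphy, so it tells us nothing about relationships among taxa.
Only Lineage E, Lineage H, and Lineage L show the derived state '1' for Char. 4, supporting them as a clade.
Char. 5 (derived state '1') is shared by Lineage H and Lineage L — a synapomorphy uniting that clade.
Most parsimonious ingroup topology: ((((Lineage H,Lineage L),Lineage E),Lineage Y),Lineage M).
Changes per character on this tree: Char. 1: 1; Char. 2: 1; Char. 3: 1; Char. 4: 1; Char. 5: 1.
Total = 5.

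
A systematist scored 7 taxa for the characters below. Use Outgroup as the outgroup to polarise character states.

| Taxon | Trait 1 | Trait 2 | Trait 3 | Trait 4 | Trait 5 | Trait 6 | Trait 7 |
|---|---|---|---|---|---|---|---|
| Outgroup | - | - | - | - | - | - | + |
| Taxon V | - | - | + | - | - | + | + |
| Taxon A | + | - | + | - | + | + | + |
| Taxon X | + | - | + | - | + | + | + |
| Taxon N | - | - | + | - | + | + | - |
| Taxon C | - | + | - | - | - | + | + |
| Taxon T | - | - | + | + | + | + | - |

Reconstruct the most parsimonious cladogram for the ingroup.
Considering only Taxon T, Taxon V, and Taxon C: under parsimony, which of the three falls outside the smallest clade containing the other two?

Character polarity is set by the outgroup: the derived state is whichever differs from the outgroup's state, so for Trait 7 the derived state is '-', and for the remaining characters it is '+'.
Trait 1 (derived state '+') is shared by Taxon A and Taxon X — a synapomorphy uniting that clade.
Trait 2 (derived state '+') is unique to Taxon C (autapomorphy; uninformative for grouping).
Trait 3 (derived state '+') is shared by Taxon A, Taxon N, Taxon T, Taxon V, and Taxon X — a synapomorphy uniting that clade.
Trait 4: derived state '+' in Taxon T only — an autapomorphy, so it tells us nothing about relationships among taxa.
Trait 5: derived state '+' in Taxon A, Taxon N, Taxon T, and Taxon X only — synapomorphy for {Taxon A, Taxon N, Taxon T, Taxon X}.
Trait 6 (derived state '+') is shared by all ingroup taxa — unites the whole ingroup.
Trait 7: derived state '-' in Taxon N and Taxon T only — synapomorphy for {Taxon N, Taxon T}.
Most parsimonious ingroup topology: ((Taxon V,((Taxon A,Taxon X),(Taxon N,Taxon T))),Taxon C).
Taxon T and Taxon V share a more recent common ancestor with each other than either does with Taxon C, so Taxon C is the least closely related of the three.

Taxon C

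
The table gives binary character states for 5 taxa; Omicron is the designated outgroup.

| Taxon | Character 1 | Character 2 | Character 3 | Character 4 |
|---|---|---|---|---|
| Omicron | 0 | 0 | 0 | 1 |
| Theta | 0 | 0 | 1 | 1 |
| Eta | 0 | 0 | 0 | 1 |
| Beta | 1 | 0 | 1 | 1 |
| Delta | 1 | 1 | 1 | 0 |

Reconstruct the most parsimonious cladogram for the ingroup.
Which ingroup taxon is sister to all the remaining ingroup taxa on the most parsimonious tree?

Eta

Character polarity is set by the outgroup: the derived state is whichever differs from the outgroup's state, so for Character 4 the derived state is '0', and for the remaining characters it is '1'.
Only Beta and Delta show the derived state '1' for Character 1, supporting them as a clade.
Character 2: derived state '1' in Delta only — an autapomorphy, so it tells us nothing about relationships among taxa.
Character 3: derived state '1' in Beta, Delta, and Theta only — synapomorphy for {Beta, Delta, Theta}.
Character 4: derived state '0' in Delta only — an autapomorphy, so it tells us nothing about relationships among taxa.
Most parsimonious ingroup topology: ((Theta,(Beta,Delta)),Eta).
Eta is sister to the clade containing all other ingroup taxa, so it is the earliest-diverging (most basal) ingroup lineage.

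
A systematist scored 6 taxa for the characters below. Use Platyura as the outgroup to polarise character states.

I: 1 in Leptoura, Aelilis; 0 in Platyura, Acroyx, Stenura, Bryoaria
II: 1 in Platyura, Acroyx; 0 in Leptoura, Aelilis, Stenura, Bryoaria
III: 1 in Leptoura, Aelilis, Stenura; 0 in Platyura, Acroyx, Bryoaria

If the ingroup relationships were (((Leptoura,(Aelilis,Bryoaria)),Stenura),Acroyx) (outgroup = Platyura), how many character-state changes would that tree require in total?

5

Map each character onto (((Leptoura,(Aelilis,Bryoaria)),Stenura),Acroyx) (rooted by Platyura) and count the minimum state changes it requires (Fitch parsimony):
I: 2; II: 1; III: 2.
Total tree length = 5.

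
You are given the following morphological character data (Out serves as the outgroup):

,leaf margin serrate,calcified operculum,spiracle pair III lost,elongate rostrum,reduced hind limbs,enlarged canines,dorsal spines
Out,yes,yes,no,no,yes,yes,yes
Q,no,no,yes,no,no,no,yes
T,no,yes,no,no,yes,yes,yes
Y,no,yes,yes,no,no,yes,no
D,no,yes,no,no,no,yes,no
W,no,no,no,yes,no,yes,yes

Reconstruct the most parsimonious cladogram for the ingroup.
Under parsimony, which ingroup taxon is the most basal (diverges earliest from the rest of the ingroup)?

Character polarity is set by the outgroup: the derived state is whichever differs from the outgroup's state, so for leaf margin serrate, calcified operculum, reduced hind limbs, enlarged canines, dorsal spines the derived state is 'no', and for the remaining characters it is 'yes'.
All ingroup taxa share the derived state 'no' for leaf margin serrate; it defines the ingroup but does not resolve relationships within it.
calcified operculum (derived state 'no') is shared by Q and W — a synapomorphy uniting that clade.
spiracle pair III lost (state 'yes') occurs in Q and Y but conflicts with the nesting implied by the other characters — most parsimoniously interpreted as homoplasy.
elongate rostrum (derived state 'yes') is unique to W (autapomorphy; uninformative for grouping).
reduced hind limbs: derived state 'no' in D, Q, W, and Y only — synapomorphy for {D, Q, W, Y}.
enlarged canines (derived state 'no') is unique to Q (autapomorphy; uninformative for grouping).
Only D and Y show the derived state 'no' for dorsal spines, supporting them as a clade.
Most parsimonious ingroup topology: (((Q,W),(Y,D)),T).
T is sister to the clade containing all other ingroup taxa, so it is the earliest-diverging (most basal) ingroup lineage.

T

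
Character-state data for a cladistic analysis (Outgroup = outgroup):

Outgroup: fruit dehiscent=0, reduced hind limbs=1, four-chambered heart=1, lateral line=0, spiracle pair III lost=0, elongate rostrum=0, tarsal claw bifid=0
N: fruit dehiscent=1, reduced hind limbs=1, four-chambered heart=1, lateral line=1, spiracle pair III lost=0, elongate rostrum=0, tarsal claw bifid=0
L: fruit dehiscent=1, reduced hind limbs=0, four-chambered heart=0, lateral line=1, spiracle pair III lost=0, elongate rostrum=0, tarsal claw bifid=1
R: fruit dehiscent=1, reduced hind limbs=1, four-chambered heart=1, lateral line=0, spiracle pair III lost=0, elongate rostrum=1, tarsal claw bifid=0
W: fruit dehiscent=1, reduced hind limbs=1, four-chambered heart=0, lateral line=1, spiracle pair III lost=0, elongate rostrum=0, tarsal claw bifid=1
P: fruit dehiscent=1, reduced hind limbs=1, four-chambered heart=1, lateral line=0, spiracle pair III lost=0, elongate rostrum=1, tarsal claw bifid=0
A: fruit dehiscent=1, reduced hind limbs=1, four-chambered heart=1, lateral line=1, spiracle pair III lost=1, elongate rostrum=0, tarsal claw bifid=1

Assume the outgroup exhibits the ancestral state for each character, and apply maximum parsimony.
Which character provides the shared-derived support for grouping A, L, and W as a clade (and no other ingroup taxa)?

tarsal claw bifid

Character polarity is set by the outgroup: the derived state is whichever differs from the outgroup's state, so for reduced hind limbs, four-chambered heart the derived state is '0', and for the remaining characters it is '1'.
All ingroup taxa share the derived state '1' for fruit dehiscent; it defines the ingroup but does not resolve relationships within it.
reduced hind limbs (derived state '0') is unique to L (autapomorphy; uninformative for grouping).
four-chambered heart (derived state '0') is shared by L and W — a synapomorphy uniting that clade.
lateral line (derived state '1') is shared by A, L, N, and W — a synapomorphy uniting that clade.
spiracle pair III lost: derived state '1' in A only — an autapomorphy, so it tells us nothing about relationships among taxa.
elongate rostrum (derived state '1') is shared by P and R — a synapomorphy uniting that clade.
tarsal claw bifid (derived state '1') is shared by A, L, and W — a synapomorphy uniting that clade.
Most parsimonious ingroup topology: ((N,((L,W),A)),(R,P)).
The clade {A, L, W} is supported by tarsal claw bifid: its derived state '1' occurs in exactly those taxa and in no other taxon (including the outgroup).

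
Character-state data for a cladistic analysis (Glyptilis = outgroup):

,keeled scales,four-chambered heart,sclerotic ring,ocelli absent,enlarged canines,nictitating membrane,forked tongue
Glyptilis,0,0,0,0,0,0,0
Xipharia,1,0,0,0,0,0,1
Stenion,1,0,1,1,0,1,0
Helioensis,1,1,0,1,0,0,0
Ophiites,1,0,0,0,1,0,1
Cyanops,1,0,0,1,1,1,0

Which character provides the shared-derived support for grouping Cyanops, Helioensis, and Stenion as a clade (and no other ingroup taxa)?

The outgroup has state '0' for every character, so '1' is the derived state throughout.
All ingroup taxa share the derived state '1' for keeled scales; it defines the ingroup but does not resolve relationships within it.
four-chambered heart (derived state '1') is unique to Helioensis (autapomorphy; uninformative for grouping).
sclerotic ring (derived state '1') is unique to Stenion (autapomorphy; uninformative for grouping).
Only Cyanops, Helioensis, and Stenion show the derived state '1' for ocelli absent, supporting them as a clade.
enlarged canines (state '1') occurs in Cyanops and Ophiites but conflicts with the nesting implied by the other characters — most parsimoniously interpreted as homoplasy.
Only Cyanops and Stenion show the derived state '1' for nictitating membrane, supporting them as a clade.
Only Ophiites and Xipharia show the derived state '1' for forked tongue, supporting them as a clade.
Most parsimonious ingroup topology: ((Xipharia,Ophiites),((Stenion,Cyanops),Helioensis)).
The clade {Cyanops, Helioensis, Stenion} is supported by ocelli absent: its derived state '1' occurs in exactly those taxa and in no other taxon (including the outgroup).

ocelli absent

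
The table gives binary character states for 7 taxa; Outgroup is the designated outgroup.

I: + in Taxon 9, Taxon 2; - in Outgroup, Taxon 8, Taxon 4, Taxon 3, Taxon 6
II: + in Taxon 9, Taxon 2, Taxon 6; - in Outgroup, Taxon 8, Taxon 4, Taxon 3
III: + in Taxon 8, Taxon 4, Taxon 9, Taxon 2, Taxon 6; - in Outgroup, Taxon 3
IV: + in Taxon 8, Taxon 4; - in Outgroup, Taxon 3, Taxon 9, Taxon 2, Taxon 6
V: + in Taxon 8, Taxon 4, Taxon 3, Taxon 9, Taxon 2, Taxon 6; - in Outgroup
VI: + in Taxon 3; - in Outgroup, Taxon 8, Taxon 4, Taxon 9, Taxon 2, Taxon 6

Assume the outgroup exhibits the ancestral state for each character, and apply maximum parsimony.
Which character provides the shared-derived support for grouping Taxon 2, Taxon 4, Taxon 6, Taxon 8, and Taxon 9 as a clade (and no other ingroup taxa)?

The outgroup has state '-' for every character, so '+' is the derived state throughout.
I: derived state '+' in Taxon 2 and Taxon 9 only — synapomorphy for {Taxon 2, Taxon 9}.
Only Taxon 2, Taxon 6, and Taxon 9 show the derived state '+' for II, supporting them as a clade.
Only Taxon 2, Taxon 4, Taxon 6, Taxon 8, and Taxon 9 show the derived state '+' for III, supporting them as a clade.
IV (derived state '+') is shared by Taxon 4 and Taxon 8 — a synapomorphy uniting that clade.
All ingroup taxa share the derived state '+' for V; it defines the ingroup but does not resolve relationships within it.
VI: derived state '+' in Taxon 3 only — an autapomorphy, so it tells us nothing about relationships among taxa.
Most parsimonious ingroup topology: (((Taxon 8,Taxon 4),((Taxon 9,Taxon 2),Taxon 6)),Taxon 3).
The clade {Taxon 2, Taxon 4, Taxon 6, Taxon 8, Taxon 9} is supported by III: its derived state '+' occurs in exactly those taxa and in no other taxon (including the outgroup).

III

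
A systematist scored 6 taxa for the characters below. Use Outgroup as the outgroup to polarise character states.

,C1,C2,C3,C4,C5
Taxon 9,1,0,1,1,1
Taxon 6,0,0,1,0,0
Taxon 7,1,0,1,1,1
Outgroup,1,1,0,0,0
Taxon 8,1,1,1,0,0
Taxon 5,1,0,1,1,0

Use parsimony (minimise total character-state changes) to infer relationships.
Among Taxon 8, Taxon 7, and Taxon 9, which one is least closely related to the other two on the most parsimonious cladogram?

Taxon 8

Character polarity is set by the outgroup: the derived state is whichever differs from the outgroup's state, so for C1, C2 the derived state is '0', and for the remaining characters it is '1'.
C1: derived state '0' in Taxon 6 only — an autapomorphy, so it tells us nothing about relationships among taxa.
C2: derived state '0' in Taxon 5, Taxon 6, Taxon 7, and Taxon 9 only — synapomorphy for {Taxon 5, Taxon 6, Taxon 7, Taxon 9}.
C3 (derived state '1') is shared by all ingroup taxa — unites the whole ingroup.
C4 (derived state '1') is shared by Taxon 5, Taxon 7, and Taxon 9 — a synapomorphy uniting that clade.
Only Taxon 7 and Taxon 9 show the derived state '1' for C5, supporting them as a clade.
Most parsimonious ingroup topology: (Taxon 8,(Taxon 6,((Taxon 7,Taxon 9),Taxon 5))).
Taxon 9 and Taxon 7 share a more recent common ancestor with each other than either does with Taxon 8, so Taxon 8 is the least closely related of the three.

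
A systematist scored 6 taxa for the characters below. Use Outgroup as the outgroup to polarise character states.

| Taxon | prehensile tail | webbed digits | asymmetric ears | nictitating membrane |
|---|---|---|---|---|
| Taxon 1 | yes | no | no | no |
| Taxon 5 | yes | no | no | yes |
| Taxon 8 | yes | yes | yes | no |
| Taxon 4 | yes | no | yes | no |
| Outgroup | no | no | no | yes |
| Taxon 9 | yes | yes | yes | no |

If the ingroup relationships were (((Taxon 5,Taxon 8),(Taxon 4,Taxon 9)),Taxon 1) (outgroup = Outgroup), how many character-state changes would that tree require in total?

Map each character onto (((Taxon 5,Taxon 8),(Taxon 4,Taxon 9)),Taxon 1) (rooted by Outgroup) and count the minimum state changes it requires (Fitch parsimony):
prehensile tail: 1; webbed digits: 2; asymmetric ears: 2; nictitating membrane: 2.
Total tree length = 7.

7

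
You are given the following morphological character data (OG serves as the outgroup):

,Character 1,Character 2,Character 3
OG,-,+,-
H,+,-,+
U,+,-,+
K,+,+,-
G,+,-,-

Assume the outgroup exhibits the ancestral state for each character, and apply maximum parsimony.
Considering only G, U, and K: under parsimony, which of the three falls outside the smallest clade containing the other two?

Character polarity is set by the outgroup: the derived state is whichever differs from the outgroup's state, so for Character 2 the derived state is '-', and for the remaining characters it is '+'.
Character 1 (derived state '+') is shared by all ingroup taxa — unites the whole ingroup.
Character 2: derived state '-' in G, H, and U only — synapomorphy for {G, H, U}.
Character 3: derived state '+' in H and U only — synapomorphy for {H, U}.
Most parsimonious ingroup topology: (((H,U),G),K).
G and U share a more recent common ancestor with each other than either does with K, so K is the least closely related of the three.

K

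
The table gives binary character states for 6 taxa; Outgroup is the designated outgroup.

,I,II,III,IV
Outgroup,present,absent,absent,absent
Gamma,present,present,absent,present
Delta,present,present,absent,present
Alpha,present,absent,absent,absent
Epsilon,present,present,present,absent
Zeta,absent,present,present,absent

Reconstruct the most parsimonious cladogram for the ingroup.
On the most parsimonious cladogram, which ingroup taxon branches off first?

Character polarity is set by the outgroup: the derived state is whichever differs from the outgroup's state, so for I the derived state is 'absent', and for the remaining characters it is 'present'.
I: derived state 'absent' in Zeta only — an autapomorphy, so it tells us nothing about relationships among taxa.
II: derived state 'present' in Delta, Epsilon, Gamma, and Zeta only — synapomorphy for {Delta, Epsilon, Gamma, Zeta}.
III (derived state 'present') is shared by Epsilon and Zeta — a synapomorphy uniting that clade.
IV (derived state 'present') is shared by Delta and Gamma — a synapomorphy uniting that clade.
Most parsimonious ingroup topology: (((Gamma,Delta),(Epsilon,Zeta)),Alpha).
Alpha is sister to the clade containing all other ingroup taxa, so it is the earliest-diverging (most basal) ingroup lineage.

Alpha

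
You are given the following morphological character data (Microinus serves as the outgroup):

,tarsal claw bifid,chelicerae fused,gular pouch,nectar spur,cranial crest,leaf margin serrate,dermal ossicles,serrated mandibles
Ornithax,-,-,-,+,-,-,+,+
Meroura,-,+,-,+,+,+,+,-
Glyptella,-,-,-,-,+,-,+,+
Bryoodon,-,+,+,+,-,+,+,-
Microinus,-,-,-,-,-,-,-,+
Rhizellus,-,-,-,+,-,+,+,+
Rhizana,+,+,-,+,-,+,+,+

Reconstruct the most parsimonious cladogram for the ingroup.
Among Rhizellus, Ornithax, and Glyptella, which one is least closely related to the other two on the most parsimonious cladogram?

Character polarity is set by the outgroup: the derived state is whichever differs from the outgroup's state, so for serrated mandibles the derived state is '-', and for the remaining characters it is '+'.
tarsal claw bifid (derived state '+') is unique to Rhizana (autapomorphy; uninformative for grouping).
chelicerae fused (derived state '+') is shared by Bryoodon, Meroura, and Rhizana — a synapomorphy uniting that clade.
gular pouch (derived state '+') is unique to Bryoodon (autapomorphy; uninformative for grouping).
nectar spur: derived state '+' in Bryoodon, Meroura, Ornithax, Rhizana, and Rhizellus only — synapomorphy for {Bryoodon, Meroura, Ornithax, Rhizana, Rhizellus}.
cranial crest groups Glyptella and Meroura, which is incompatible with the clades supported by the remaining characters; treating it as convergent (homoplasy) costs fewer steps than any alternative tree.
Only Bryoodon, Meroura, Rhizana, and Rhizellus show the derived state '+' for leaf margin serrate, supporting them as a clade.
All ingroup taxa share the derived state '+' for dermal ossicles; it defines the ingroup but does not resolve relationships within it.
serrated mandibles: derived state '-' in Bryoodon and Meroura only — synapomorphy for {Bryoodon, Meroura}.
Most parsimonious ingroup topology: ((Ornithax,(((Meroura,Bryoodon),Rhizana),Rhizellus)),Glyptella).
Rhizellus and Ornithax share a more recent common ancestor with each other than either does with Glyptella, so Glyptella is the least closely related of the three.

Glyptella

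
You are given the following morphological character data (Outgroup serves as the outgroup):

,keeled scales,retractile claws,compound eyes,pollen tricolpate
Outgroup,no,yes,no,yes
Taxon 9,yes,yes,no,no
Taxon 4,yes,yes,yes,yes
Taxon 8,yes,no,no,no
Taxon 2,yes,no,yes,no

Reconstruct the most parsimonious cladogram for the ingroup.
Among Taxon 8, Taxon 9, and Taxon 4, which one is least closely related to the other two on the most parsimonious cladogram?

Taxon 4

Character polarity is set by the outgroup: the derived state is whichever differs from the outgroup's state, so for retractile claws, pollen tricolpate the derived state is 'no', and for the remaining characters it is 'yes'.
keeled scales (derived state 'yes') is shared by all ingroup taxa — unites the whole ingroup.
retractile claws: derived state 'no' in Taxon 2 and Taxon 8 only — synapomorphy for {Taxon 2, Taxon 8}.
compound eyes (state 'yes') occurs in Taxon 2 and Taxon 4 but conflicts with the nesting implied by the other characters — most parsimoniously interpreted as homoplasy.
pollen tricolpate: derived state 'no' in Taxon 2, Taxon 8, and Taxon 9 only — synapomorphy for {Taxon 2, Taxon 8, Taxon 9}.
Most parsimonious ingroup topology: ((Taxon 9,(Taxon 8,Taxon 2)),Taxon 4).
Taxon 9 and Taxon 8 share a more recent common ancestor with each other than either does with Taxon 4, so Taxon 4 is the least closely related of the three.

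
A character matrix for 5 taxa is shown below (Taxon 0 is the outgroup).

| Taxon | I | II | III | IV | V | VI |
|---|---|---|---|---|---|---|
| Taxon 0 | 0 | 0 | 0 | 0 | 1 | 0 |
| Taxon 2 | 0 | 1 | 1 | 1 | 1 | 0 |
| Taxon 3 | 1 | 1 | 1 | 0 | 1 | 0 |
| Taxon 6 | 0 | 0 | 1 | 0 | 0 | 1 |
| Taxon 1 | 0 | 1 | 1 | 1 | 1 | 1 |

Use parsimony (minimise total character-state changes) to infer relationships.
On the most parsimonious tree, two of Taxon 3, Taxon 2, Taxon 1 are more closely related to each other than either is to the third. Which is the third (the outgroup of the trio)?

Taxon 3

Character polarity is set by the outgroup: the derived state is whichever differs from the outgroup's state, so for V the derived state is '0', and for the remaining characters it is '1'.
I: derived state '1' in Taxon 3 only — an autapomorphy, so it tells us nothing about relationships among taxa.
II: derived state '1' in Taxon 1, Taxon 2, and Taxon 3 only — synapomorphy for {Taxon 1, Taxon 2, Taxon 3}.
III (derived state '1') is shared by all ingroup taxa — unites the whole ingroup.
IV: derived state '1' in Taxon 1 and Taxon 2 only — synapomorphy for {Taxon 1, Taxon 2}.
V (derived state '0') is unique to Taxon 6 (autapomorphy; uninformative for grouping).
VI groups Taxon 1 and Taxon 6, which is incompatible with the clades supported by the remaining characters; treating it as convergent (homoplasy) costs fewer steps than any alternative tree.
Most parsimonious ingroup topology: (((Taxon 2,Taxon 1),Taxon 3),Taxon 6).
Taxon 2 and Taxon 1 share a more recent common ancestor with each other than either does with Taxon 3, so Taxon 3 is the least closely related of the three.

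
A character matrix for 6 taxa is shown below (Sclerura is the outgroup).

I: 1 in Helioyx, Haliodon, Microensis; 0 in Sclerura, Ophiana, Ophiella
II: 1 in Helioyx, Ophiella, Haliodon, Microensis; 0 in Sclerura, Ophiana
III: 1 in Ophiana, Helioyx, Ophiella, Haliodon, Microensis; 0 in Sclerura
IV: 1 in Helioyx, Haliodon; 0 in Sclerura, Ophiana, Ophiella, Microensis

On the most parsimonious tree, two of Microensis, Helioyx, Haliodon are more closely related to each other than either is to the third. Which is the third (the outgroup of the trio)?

Microensis

The outgroup has state '0' for every character, so '1' is the derived state throughout.
I (derived state '1') is shared by Haliodon, Helioyx, and Microensis — a synapomorphy uniting that clade.
II (derived state '1') is shared by Haliodon, Helioyx, Microensis, and Ophiella — a synapomorphy uniting that clade.
All ingroup taxa share the derived state '1' for III; it defines the ingroup but does not resolve relationships within it.
IV (derived state '1') is shared by Haliodon and Helioyx — a synapomorphy uniting that clade.
Most parsimonious ingroup topology: (Ophiana,(((Helioyx,Haliodon),Microensis),Ophiella)).
Haliodon and Helioyx share a more recent common ancestor with each other than either does with Microensis, so Microensis is the least closely related of the three.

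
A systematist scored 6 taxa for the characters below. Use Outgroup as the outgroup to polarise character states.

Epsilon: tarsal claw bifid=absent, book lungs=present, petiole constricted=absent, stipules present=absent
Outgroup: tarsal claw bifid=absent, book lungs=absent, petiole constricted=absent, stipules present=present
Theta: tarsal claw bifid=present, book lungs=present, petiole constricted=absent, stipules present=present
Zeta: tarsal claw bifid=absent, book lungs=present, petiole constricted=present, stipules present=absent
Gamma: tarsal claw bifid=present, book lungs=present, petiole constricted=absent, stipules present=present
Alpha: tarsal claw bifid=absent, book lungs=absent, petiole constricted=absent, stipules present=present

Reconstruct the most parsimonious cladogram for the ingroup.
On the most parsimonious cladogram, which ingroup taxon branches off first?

Alpha

Character polarity is set by the outgroup: the derived state is whichever differs from the outgroup's state, so for stipules present the derived state is 'absent', and for the remaining characters it is 'present'.
tarsal claw bifid (derived state 'present') is shared by Gamma and Theta — a synapomorphy uniting that clade.
book lungs: derived state 'present' in Epsilon, Gamma, Theta, and Zeta only — synapomorphy for {Epsilon, Gamma, Theta, Zeta}.
petiole constricted: derived state 'present' in Zeta only — an autapomorphy, so it tells us nothing about relationships among taxa.
stipules present: derived state 'absent' in Epsilon and Zeta only — synapomorphy for {Epsilon, Zeta}.
Most parsimonious ingroup topology: (((Theta,Gamma),(Zeta,Epsilon)),Alpha).
Alpha is sister to the clade containing all other ingroup taxa, so it is the earliest-diverging (most basal) ingroup lineage.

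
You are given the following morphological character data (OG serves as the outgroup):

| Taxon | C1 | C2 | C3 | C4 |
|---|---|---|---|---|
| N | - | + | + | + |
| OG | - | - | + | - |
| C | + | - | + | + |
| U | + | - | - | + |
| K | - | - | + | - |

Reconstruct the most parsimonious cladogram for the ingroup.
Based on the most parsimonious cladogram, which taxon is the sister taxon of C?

U

Character polarity is set by the outgroup: the derived state is whichever differs from the outgroup's state, so for C3 the derived state is '-', and for the remaining characters it is '+'.
C1 (derived state '+') is shared by C and U — a synapomorphy uniting that clade.
C2: derived state '+' in N only — an autapomorphy, so it tells us nothing about relationships among taxa.
C3 (derived state '-') is unique to U (autapomorphy; uninformative for grouping).
Only C, N, and U show the derived state '+' for C4, supporting them as a clade.
Most parsimonious ingroup topology: (((U,C),N),K).
C and U form a cherry on this tree, so they are sister taxa.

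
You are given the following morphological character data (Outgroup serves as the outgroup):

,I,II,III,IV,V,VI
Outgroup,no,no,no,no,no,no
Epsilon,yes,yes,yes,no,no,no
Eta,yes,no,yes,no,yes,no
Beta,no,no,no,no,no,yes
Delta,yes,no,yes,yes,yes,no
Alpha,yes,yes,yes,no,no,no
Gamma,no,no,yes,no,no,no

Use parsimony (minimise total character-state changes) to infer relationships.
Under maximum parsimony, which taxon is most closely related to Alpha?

Epsilon

The outgroup has state 'no' for every character, so 'yes' is the derived state throughout.
I: derived state 'yes' in Alpha, Delta, Epsilon, and Eta only — synapomorphy for {Alpha, Delta, Epsilon, Eta}.
Only Alpha and Epsilon show the derived state 'yes' for II, supporting them as a clade.
Only Alpha, Delta, Epsilon, Eta, and Gamma show the derived state 'yes' for III, supporting them as a clade.
IV (derived state 'yes') is unique to Delta (autapomorphy; uninformative for grouping).
Only Delta and Eta show the derived state 'yes' for V, supporting them as a clade.
VI (derived state 'yes') is unique to Beta (autapomorphy; uninformative for grouping).
Most parsimonious ingroup topology: ((((Epsilon,Alpha),(Eta,Delta)),Gamma),Beta).
Alpha and Epsilon form a cherry on this tree, so they are sister taxa.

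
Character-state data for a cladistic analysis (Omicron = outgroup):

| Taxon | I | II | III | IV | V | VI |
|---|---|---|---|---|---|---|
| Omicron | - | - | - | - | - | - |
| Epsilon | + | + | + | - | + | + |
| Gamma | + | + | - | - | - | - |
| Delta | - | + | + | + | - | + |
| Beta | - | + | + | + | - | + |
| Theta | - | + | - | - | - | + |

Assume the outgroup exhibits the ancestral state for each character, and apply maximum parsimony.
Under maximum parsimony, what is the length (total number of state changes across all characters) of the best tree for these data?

The outgroup has state '-' for every character, so '+' is the derived state throughout.
I (state '+') occurs in Epsilon and Gamma but conflicts with the nesting implied by the other characters — most parsimoniously interpreted as homoplasy.
All ingroup taxa share the derived state '+' for II; it defines the ingroup but does not resolve relationships within it.
Only Beta, Delta, and Epsilon show the derived state '+' for III, supporting them as a clade.
Only Beta and Delta show the derived state '+' for IV, supporting them as a clade.
V: derived state '+' in Epsilon only — an autapomorphy, so it tells us nothing about relationships among taxa.
VI: derived state '+' in Beta, Delta, Epsilon, and Theta only — synapomorphy for {Beta, Delta, Epsilon, Theta}.
Most parsimonious ingroup topology: (((Epsilon,(Delta,Beta)),Theta),Gamma).
Changes per character on this tree: I: 2; II: 1; III: 1; IV: 1; V: 1; VI: 1.
Total = 7.

7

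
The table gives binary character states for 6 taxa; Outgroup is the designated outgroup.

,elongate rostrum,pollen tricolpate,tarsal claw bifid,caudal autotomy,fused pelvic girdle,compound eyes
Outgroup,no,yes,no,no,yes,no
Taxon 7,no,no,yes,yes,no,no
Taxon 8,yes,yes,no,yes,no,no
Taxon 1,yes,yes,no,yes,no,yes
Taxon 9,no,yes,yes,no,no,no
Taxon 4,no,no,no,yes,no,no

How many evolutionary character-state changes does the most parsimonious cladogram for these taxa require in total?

7

Character polarity is set by the outgroup: the derived state is whichever differs from the outgroup's state, so for pollen tricolpate, fused pelvic girdle the derived state is 'no', and for the remaining characters it is 'yes'.
elongate rostrum: derived state 'yes' in Taxon 1 and Taxon 8 only — synapomorphy for {Taxon 1, Taxon 8}.
Only Taxon 4 and Taxon 7 show the derived state 'no' for pollen tricolpate, supporting them as a clade.
tarsal claw bifid (state 'yes') occurs in Taxon 7 and Taxon 9 but conflicts with the nesting implied by the other characters — most parsimoniously interpreted as homoplasy.
Only Taxon 1, Taxon 4, Taxon 7, and Taxon 8 show the derived state 'yes' for caudal autotomy, supporting them as a clade.
fused pelvic girdle (derived state 'no') is shared by all ingroup taxa — unites the whole ingroup.
compound eyes: derived state 'yes' in Taxon 1 only — an autapomorphy, so it tells us nothing about relationships among taxa.
Most parsimonious ingroup topology: (((Taxon 7,Taxon 4),(Taxon 8,Taxon 1)),Taxon 9).
Changes per character on this tree: elongate rostrum: 1; pollen tricolpate: 1; tarsal claw bifid: 2; caudal autotomy: 1; fused pelvic girdle: 1; compound eyes: 1.
Total = 7.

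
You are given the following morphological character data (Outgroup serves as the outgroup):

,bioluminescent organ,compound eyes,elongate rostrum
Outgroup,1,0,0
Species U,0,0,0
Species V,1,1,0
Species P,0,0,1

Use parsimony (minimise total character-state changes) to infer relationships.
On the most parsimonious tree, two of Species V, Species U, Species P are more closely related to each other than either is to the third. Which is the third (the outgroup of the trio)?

Character polarity is set by the outgroup: the derived state is whichever differs from the outgroup's state, so for bioluminescent organ the derived state is '0', and for the remaining characters it is '1'.
bioluminescent organ (derived state '0') is shared by Species P and Species U — a synapomorphy uniting that clade.
compound eyes: derived state '1' in Species V only — an autapomorphy, so it tells us nothing about relationships among taxa.
elongate rostrum: derived state '1' in Species P only — an autapomorphy, so it tells us nothing about relationships among taxa.
Most parsimonious ingroup topology: ((Species U,Species P),Species V).
Species P and Species U share a more recent common ancestor with each other than either does with Species V, so Species V is the least closely related of the three.

Species V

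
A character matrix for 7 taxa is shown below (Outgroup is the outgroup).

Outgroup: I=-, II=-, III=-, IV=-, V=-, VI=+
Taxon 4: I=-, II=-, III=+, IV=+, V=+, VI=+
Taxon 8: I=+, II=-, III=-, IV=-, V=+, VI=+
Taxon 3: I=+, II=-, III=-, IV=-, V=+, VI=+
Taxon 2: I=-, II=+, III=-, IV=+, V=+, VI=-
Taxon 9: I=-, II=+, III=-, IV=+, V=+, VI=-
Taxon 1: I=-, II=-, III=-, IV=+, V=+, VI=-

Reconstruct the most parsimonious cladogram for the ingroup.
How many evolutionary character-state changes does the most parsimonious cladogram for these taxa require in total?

6

Character polarity is set by the outgroup: the derived state is whichever differs from the outgroup's state, so for VI the derived state is '-', and for the remaining characters it is '+'.
I: derived state '+' in Taxon 3 and Taxon 8 only — synapomorphy for {Taxon 3, Taxon 8}.
II (derived state '+') is shared by Taxon 2 and Taxon 9 — a synapomorphy uniting that clade.
III (derived state '+') is unique to Taxon 4 (autapomorphy; uninformative for grouping).
IV: derived state '+' in Taxon 1, Taxon 2, Taxon 4, and Taxon 9 only — synapomorphy for {Taxon 1, Taxon 2, Taxon 4, Taxon 9}.
V (derived state '+') is shared by all ingroup taxa — unites the whole ingroup.
Only Taxon 1, Taxon 2, and Taxon 9 show the derived state '-' for VI, supporting them as a clade.
Most parsimonious ingroup topology: ((Taxon 4,((Taxon 2,Taxon 9),Taxon 1)),(Taxon 8,Taxon 3)).
Changes per character on this tree: I: 1; II: 1; III: 1; IV: 1; V: 1; VI: 1.
Total = 6.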